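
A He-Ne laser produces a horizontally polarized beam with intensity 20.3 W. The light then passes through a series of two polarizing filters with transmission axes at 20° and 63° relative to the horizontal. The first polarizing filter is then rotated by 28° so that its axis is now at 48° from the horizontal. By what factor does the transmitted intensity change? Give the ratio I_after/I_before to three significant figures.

Before rotation:
I₁ = I₀ cos²(20° − 0°) = I₀ cos²(20°) = 0.883 I₀.
I₂ = I₁ cos²(63° − 20°) = 0.883 I₀ · cos²(43°) = 0.4723 I₀.
After rotation:
I₁ = I₀ cos²(48° − 0°) = I₀ cos²(48°) = 0.4477 I₀.
I₂ = I₁ cos²(63° − 48°) = 0.4477 I₀ · cos²(15°) = 0.4177 I₀.
Ratio = 0.4177 / 0.4723 = 0.8845.

I_new/I_old ≈ 0.884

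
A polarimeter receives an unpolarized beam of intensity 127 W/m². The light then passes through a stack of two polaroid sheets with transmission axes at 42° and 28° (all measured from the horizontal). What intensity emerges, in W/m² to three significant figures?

Unpolarized light through the first polarizer → I₁ = 127 W/m²/2 = 63.5 W/m², polarized at 42°.
I₂ = I₁ · cos²(14°) = 63.5 · 0.9415 = 59.78 W/m².

I ≈ 59.8 W/m²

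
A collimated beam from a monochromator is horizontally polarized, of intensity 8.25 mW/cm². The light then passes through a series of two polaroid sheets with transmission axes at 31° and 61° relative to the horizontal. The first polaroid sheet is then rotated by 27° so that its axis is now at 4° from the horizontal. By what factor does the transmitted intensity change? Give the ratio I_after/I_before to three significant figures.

Before rotation:
I₁ = I₀ cos²(31° − 0°) = I₀ cos²(31°) = 0.7347 I₀.
I₂ = I₁ cos²(61° − 31°) = 0.7347 I₀ · cos²(30°) = 0.5511 I₀.
After rotation:
I₁ = I₀ cos²(4° − 0°) = I₀ cos²(4°) = 0.9951 I₀.
I₂ = I₁ cos²(61° − 4°) = 0.9951 I₀ · cos²(57°) = 0.2952 I₀.
Ratio = 0.2952 / 0.5511 = 0.5357.

I_new/I_old ≈ 0.536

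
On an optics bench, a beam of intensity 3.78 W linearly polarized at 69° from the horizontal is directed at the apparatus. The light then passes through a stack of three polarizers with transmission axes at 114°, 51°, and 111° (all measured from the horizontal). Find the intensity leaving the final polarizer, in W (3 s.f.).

I₁ = 3.78 W · cos²(45°) = 1.89 W.
I₂ = I₁ · cos²(63°) = 1.89 · 0.2061 = 0.3895 W.
I₃ = I₂ · cos²(60°) = 0.3895 · 0.25 = 0.09739 W.

I ≈ 0.0974 W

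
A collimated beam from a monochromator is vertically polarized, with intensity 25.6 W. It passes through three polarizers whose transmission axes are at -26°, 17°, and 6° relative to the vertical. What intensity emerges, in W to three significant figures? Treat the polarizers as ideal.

I₁ = 25.6 W · cos²(26°) = 20.68 W.
I₂ = I₁ · cos²(43°) = 20.68 · 0.5349 = 11.06 W.
I₃ = I₂ · cos²(11°) = 11.06 · 0.9636 = 10.66 W.

I ≈ 10.7 W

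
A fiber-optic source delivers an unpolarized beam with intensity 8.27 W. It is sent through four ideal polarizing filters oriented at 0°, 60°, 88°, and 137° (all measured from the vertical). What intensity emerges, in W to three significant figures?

Unpolarized light through the first polarizer → I₁ = 8.27 W/2 = 4.135 W, polarized at 0°.
I₂ = I₁ · cos²(60°) = 4.135 · 0.25 = 1.034 W.
I₃ = I₂ · cos²(28°) = 1.034 · 0.7796 = 0.8059 W.
I₄ = I₃ · cos²(49°) = 0.8059 · 0.4304 = 0.3469 W.

I ≈ 0.347 W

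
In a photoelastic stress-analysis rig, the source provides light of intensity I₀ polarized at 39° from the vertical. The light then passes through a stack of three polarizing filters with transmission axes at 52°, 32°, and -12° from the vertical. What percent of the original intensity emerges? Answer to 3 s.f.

I₁ = I₀ cos²(52° − 39°) = I₀ cos²(13°) = 0.9494 I₀.
I₂ = I₁ cos²(32° − 52°) = 0.9494 I₀ · cos²(20°) = 0.8383 I₀.
I₃ = I₂ cos²(-12° − 32°) = 0.8383 I₀ · cos²(44°) = 0.4338 I₀.
That is 43.38% of the incident intensity.

≈ 43.4%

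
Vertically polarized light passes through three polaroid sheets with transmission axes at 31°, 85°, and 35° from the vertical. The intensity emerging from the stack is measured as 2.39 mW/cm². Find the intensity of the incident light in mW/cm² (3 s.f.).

I₀ ≈ 22.8 mW/cm²

I₁ = I₀ cos²(31° − 0°) = I₀ cos²(31°) = 0.7347 I₀.
I₂ = I₁ cos²(85° − 31°) = 0.7347 I₀ · cos²(54°) = 0.2538 I₀.
I₃ = I₂ cos²(35° − 85°) = 0.2538 I₀ · cos²(50°) = 0.1049 I₀.
So 2.39 mW/cm² = 0.1049 I₀, giving I₀ = 2.39/0.1049 = 22.79 mW/cm².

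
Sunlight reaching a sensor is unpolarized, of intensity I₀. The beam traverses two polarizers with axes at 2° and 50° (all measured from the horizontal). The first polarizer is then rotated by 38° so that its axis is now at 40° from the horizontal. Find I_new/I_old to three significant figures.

Before rotation:
Unpolarized light through the first polarizer → I₁ = ½ I₀, now polarized at 2°.
I₂ = I₁ cos²(50° − 2°) = 0.5 I₀ · cos²(48°) = 0.2239 I₀.
After rotation:
Unpolarized light through the first polarizer → I₁ = ½ I₀, now polarized at 40°.
I₂ = I₁ cos²(50° − 40°) = 0.5 I₀ · cos²(10°) = 0.4849 I₀.
Ratio = 0.4849 / 0.2239 = 2.166.

I_new/I_old ≈ 2.17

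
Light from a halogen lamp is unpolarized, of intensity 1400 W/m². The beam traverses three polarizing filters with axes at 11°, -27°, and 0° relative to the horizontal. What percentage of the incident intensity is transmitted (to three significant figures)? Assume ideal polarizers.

≈ 24.6%

Unpolarized light through the first polarizer → I₁ = 1400 W/m²/2 = 700 W/m², polarized at 11°.
I₂ = I₁ · cos²(38°) = 700 · 0.621 = 434.7 W/m².
I₃ = I₂ · cos²(27°) = 434.7 · 0.7939 = 345.1 W/m².
That is 24.65% of the incident intensity.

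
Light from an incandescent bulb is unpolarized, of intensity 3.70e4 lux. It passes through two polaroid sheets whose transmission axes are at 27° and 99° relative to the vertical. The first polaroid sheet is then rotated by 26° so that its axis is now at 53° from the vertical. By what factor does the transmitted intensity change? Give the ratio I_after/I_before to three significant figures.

I_new/I_old ≈ 5.05

Before rotation:
Unpolarized light through the first polarizer → I₁ = ½ I₀, now polarized at 27°.
I₂ = I₁ cos²(99° − 27°) = 0.5 I₀ · cos²(72°) = 0.04775 I₀.
After rotation:
Unpolarized light through the first polarizer → I₁ = ½ I₀, now polarized at 53°.
I₂ = I₁ cos²(99° − 53°) = 0.5 I₀ · cos²(46°) = 0.2413 I₀.
Ratio = 0.2413 / 0.04775 = 5.053.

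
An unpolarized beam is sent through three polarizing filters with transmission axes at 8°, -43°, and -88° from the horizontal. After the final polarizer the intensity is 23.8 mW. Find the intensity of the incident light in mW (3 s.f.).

Unpolarized light through the first polarizer → I₁ = ½ I₀, now polarized at 8°.
I₂ = I₁ cos²(-43° − 8°) = 0.5 I₀ · cos²(51°) = 0.198 I₀.
I₃ = I₂ cos²(-88° + 43°) = 0.198 I₀ · cos²(45°) = 0.09901 I₀.
So 23.8 mW = 0.09901 I₀, giving I₀ = 23.8/0.09901 = 240.4 mW.

I₀ ≈ 240 mW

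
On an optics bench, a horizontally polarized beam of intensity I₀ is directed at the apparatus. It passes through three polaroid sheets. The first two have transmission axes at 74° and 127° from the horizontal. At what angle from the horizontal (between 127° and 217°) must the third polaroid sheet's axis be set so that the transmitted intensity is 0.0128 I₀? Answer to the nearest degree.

I₁ = I₀ cos²(74° − 0°) = I₀ cos²(74°) = 0.07598 I₀.
I₂ = I₁ cos²(127° − 74°) = 0.07598 I₀ · cos²(53°) = 0.02752 I₀.
Need I₃/I₀ = 0.0128, so cos²(θ − 127°) = 0.0128 / 0.02752 = 0.4652.
θ − 127° = arccos(√0.4652) = 47.0°, giving θ ≈ 127 + 47.0 = 174.0°.

θ ≈ 174°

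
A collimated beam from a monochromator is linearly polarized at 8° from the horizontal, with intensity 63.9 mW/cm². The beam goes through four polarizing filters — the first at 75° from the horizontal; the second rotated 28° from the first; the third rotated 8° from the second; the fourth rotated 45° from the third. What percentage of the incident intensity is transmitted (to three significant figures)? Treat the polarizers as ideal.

≈ 5.84%

I₁ = 63.9 mW/cm² · cos²(67°) = 9.756 mW/cm².
I₂ = I₁ · cos²(28°) = 9.756 · 0.7796 = 7.605 mW/cm².
I₃ = I₂ · cos²(8°) = 7.605 · 0.9806 = 7.458 mW/cm².
I₄ = I₃ · cos²(45°) = 7.458 · 0.5 = 3.729 mW/cm².
That is 5.836% of the incident intensity.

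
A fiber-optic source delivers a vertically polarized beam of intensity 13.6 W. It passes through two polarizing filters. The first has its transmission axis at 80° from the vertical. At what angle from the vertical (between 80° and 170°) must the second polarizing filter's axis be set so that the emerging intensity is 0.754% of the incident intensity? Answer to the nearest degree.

By Malus's law, I₁ = I₀ cos²(80° − 0°) = I₀ cos²(80°) = 0.03015 I₀.
Need I₂/I₀ = 0.00754, so cos²(θ − 80°) = 0.00754 / 0.03015 = 0.2501.
θ − 80° = arccos(√0.2501) = 60.0°, giving θ ≈ 80 + 60.0 = 140.0°.

θ ≈ 140°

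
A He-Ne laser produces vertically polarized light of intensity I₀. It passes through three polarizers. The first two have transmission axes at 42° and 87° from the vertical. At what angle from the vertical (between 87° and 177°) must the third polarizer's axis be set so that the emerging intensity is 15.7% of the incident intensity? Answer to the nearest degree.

By Malus's law, I₁ = I₀ cos²(42° − 0°) = I₀ cos²(42°) = 0.5523 I₀.
I₂ = I₁ cos²(87° − 42°) = 0.5523 I₀ · cos²(45°) = 0.2761 I₀.
Need I₃/I₀ = 0.157, so cos²(θ − 87°) = 0.157 / 0.2761 = 0.5686.
θ − 87° = arccos(√0.5686) = 41.1°, giving θ ≈ 87 + 41.1 = 128.1°.

θ ≈ 128°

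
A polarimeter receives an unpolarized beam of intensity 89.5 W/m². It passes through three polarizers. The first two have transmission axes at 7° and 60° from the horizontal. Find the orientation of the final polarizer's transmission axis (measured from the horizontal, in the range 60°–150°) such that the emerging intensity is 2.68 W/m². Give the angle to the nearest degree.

Unpolarized light through the first polarizer → I₁ = ½ I₀, now polarized at 7°.
I₂ = I₁ cos²(60° − 7°) = 0.5 I₀ · cos²(53°) = 0.1811 I₀.
Target fraction: 2.68 / 89.5 W/m² = 0.02994 of I₀.
Need I₃/I₀ = 0.02994, so cos²(θ − 60°) = 0.02994 / 0.1811 = 0.1654.
θ − 60° = arccos(√0.1654) = 66.0°, giving θ ≈ 60 + 66.0 = 126.0°.

θ ≈ 126°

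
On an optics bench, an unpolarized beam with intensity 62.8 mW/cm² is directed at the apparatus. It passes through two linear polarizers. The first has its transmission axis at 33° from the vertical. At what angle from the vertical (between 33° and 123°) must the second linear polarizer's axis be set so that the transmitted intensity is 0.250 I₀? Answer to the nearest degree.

θ ≈ 78°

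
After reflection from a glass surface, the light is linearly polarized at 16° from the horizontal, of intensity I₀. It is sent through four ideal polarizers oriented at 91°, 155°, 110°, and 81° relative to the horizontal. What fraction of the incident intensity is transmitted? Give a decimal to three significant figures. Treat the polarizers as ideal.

≈ 0.00492 I₀

By Malus's law, I₁ = I₀ cos²(91° − 16°) = I₀ cos²(75°) = 0.06699 I₀.
I₂ = I₁ cos²(155° − 91°) = 0.06699 I₀ · cos²(64°) = 0.01287 I₀.
I₃ = I₂ cos²(110° − 155°) = 0.01287 I₀ · cos²(45°) = 0.006436 I₀.
I₄ = I₃ cos²(81° − 110°) = 0.006436 I₀ · cos²(29°) = 0.004924 I₀.
Transmitted fraction = 0.004924.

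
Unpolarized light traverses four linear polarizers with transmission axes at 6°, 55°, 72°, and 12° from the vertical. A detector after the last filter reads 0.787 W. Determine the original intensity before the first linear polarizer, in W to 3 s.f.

I₀ ≈ 16.0 W

Unpolarized light through the first polarizer → I₁ = ½ I₀, now polarized at 6°.
I₂ = I₁ cos²(55° − 6°) = 0.5 I₀ · cos²(49°) = 0.2152 I₀.
I₃ = I₂ cos²(72° − 55°) = 0.2152 I₀ · cos²(17°) = 0.1968 I₀.
I₄ = I₃ cos²(12° − 72°) = 0.1968 I₀ · cos²(60°) = 0.0492 I₀.
So 0.787 W = 0.0492 I₀, giving I₀ = 0.787/0.0492 = 16 W.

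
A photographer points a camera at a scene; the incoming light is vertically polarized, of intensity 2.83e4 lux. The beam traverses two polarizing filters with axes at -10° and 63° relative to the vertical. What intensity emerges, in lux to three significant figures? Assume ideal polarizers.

I ≈ 2350 lux

By Malus's law, I₁ = 2.83e4 lux · cos²(10°) = 2.745e+04 lux.
I₂ = I₁ · cos²(73°) = 2.745e+04 · 0.08548 = 2346 lux.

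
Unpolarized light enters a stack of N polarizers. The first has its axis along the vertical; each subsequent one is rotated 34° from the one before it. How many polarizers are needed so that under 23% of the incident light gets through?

First polarizer halves the unpolarized light: factor 1/2.
Each further stage multiplies by cos²(34°) = 0.6873.
After N polarizers: T = 0.5·0.6873^(N−1). Require T < 0.23 ⇒ N−1 > ln(0.23/0.5)/ln(0.6873) = 2.07, so N−1 ≥ 3 and N = 4.
Check: N=4 gives T = 0.1623 < 0.23; N=3 gives T = 0.2362.

N = 4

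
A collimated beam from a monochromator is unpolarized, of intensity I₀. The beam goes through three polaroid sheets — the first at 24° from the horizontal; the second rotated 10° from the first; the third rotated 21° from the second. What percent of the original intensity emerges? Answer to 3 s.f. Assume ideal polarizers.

≈ 42.3%

Unpolarized light through the first polarizer → I₁ = ½ I₀, now polarized at 24°.
I₂ = I₁ cos²(10°) = 0.5 · 0.9698 I₀ = 0.4849 I₀.
I₃ = I₂ cos²(21°) = 0.4849 · 0.8716 I₀ = 0.4226 I₀.
That is 42.26% of the incident intensity.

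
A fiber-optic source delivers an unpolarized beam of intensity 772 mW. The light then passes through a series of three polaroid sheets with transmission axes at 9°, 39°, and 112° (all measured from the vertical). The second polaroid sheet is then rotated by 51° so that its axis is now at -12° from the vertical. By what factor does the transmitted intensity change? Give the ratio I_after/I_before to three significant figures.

Before rotation:
Unpolarized light through the first polarizer → I₁ = ½ I₀, now polarized at 9°.
I₂ = I₁ cos²(39° − 9°) = 0.5 I₀ · cos²(30°) = 0.375 I₀.
I₃ = I₂ cos²(112° − 39°) = 0.375 I₀ · cos²(73°) = 0.03206 I₀.
After rotation:
Unpolarized light through the first polarizer → I₁ = ½ I₀, now polarized at 9°.
I₂ = I₁ cos²(-12° − 9°) = 0.5 I₀ · cos²(21°) = 0.4358 I₀.
Angle between axes 2 and 3: 56°. I₃ = 0.4358 I₀ · cos²(56°) = 0.1363 I₀.
Ratio = 0.1363 / 0.03206 = 4.251.

I_new/I_old ≈ 4.25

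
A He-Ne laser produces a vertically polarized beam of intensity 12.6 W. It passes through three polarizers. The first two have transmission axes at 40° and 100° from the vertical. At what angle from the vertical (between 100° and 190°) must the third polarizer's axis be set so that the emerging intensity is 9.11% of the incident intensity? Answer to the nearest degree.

θ ≈ 138°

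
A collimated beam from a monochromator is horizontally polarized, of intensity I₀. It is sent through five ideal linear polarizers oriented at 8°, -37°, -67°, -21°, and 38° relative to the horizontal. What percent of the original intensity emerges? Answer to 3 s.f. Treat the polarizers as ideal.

By Malus's law, I₁ = I₀ cos²(8° − 0°) = I₀ cos²(8°) = 0.9806 I₀.
I₂ = I₁ cos²(-37° − 8°) = 0.9806 I₀ · cos²(45°) = 0.4903 I₀.
I₃ = I₂ cos²(-67° + 37°) = 0.4903 I₀ · cos²(30°) = 0.3677 I₀.
I₄ = I₃ cos²(-21° + 67°) = 0.3677 I₀ · cos²(46°) = 0.1775 I₀.
I₅ = I₄ cos²(38° + 21°) = 0.1775 I₀ · cos²(59°) = 0.04707 I₀.
That is 4.707% of the incident intensity.

≈ 4.71%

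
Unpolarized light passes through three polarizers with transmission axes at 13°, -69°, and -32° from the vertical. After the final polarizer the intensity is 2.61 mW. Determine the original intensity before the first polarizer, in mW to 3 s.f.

I₀ ≈ 423 mW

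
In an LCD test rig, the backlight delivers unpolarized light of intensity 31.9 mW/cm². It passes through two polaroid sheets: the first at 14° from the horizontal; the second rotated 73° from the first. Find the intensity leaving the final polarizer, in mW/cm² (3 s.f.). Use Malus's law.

I ≈ 1.36 mW/cm²

Unpolarized light through the first polarizer → I₁ = 31.9 mW/cm²/2 = 15.95 mW/cm², polarized at 14°.
I₂ = I₁ · cos²(73°) = 15.95 · 0.08548 = 1.363 mW/cm².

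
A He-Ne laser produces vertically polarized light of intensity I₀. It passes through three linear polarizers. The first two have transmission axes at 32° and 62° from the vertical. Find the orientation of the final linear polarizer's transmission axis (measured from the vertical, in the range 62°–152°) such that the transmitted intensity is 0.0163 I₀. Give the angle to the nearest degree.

θ ≈ 142°

I₁ = I₀ cos²(32° − 0°) = I₀ cos²(32°) = 0.7192 I₀.
I₂ = I₁ cos²(62° − 32°) = 0.7192 I₀ · cos²(30°) = 0.5394 I₀.
Need I₃/I₀ = 0.0163, so cos²(θ − 62°) = 0.0163 / 0.5394 = 0.03022.
θ − 62° = arccos(√0.03022) = 80.0°, giving θ ≈ 62 + 80.0 = 142.0°.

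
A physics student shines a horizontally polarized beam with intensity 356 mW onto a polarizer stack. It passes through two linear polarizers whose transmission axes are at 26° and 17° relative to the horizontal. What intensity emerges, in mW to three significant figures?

I₁ = 356 mW · cos²(26°) = 287.6 mW.
I₂ = I₁ · cos²(9°) = 287.6 · 0.9755 = 280.5 mW.

I ≈ 281 mW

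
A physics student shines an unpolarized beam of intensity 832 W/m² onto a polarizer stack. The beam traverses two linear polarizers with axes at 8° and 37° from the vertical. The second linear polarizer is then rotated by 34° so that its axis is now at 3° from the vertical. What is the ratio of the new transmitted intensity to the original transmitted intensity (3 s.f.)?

I_new/I_old ≈ 1.30

Before rotation:
Unpolarized light through the first polarizer → I₁ = ½ I₀, now polarized at 8°.
I₂ = I₁ cos²(37° − 8°) = 0.5 I₀ · cos²(29°) = 0.3825 I₀.
After rotation:
Unpolarized light through the first polarizer → I₁ = ½ I₀, now polarized at 8°.
I₂ = I₁ cos²(3° − 8°) = 0.5 I₀ · cos²(5°) = 0.4962 I₀.
Ratio = 0.4962 / 0.3825 = 1.297.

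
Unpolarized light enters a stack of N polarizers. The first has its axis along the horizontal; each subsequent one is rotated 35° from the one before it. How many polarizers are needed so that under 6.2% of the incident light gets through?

First polarizer halves the unpolarized light: factor 1/2.
Each further stage multiplies by cos²(35°) = 0.671.
After N polarizers: T = 0.5·0.671^(N−1). Require T < 0.062 ⇒ N−1 > ln(0.062/0.5)/ln(0.671) = 5.23, so N−1 ≥ 6 and N = 7.
Check: N=7 gives T = 0.04564 < 0.062; N=6 gives T = 0.06802.

N = 7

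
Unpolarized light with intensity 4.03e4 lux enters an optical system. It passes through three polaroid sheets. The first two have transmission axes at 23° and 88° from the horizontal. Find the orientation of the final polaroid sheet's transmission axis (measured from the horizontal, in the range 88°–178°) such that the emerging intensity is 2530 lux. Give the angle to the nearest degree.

θ ≈ 121°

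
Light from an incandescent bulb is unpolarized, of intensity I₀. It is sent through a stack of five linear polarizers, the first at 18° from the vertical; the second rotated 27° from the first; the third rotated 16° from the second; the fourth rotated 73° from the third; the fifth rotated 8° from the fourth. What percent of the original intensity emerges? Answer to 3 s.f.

Unpolarized light through the first polarizer → I₁ = ½ I₀, now polarized at 18°.
I₂ = I₁ cos²(27°) = 0.5 · 0.7939 I₀ = 0.3969 I₀.
I₃ = I₂ cos²(16°) = 0.3969 · 0.924 I₀ = 0.3668 I₀.
I₄ = I₃ cos²(73°) = 0.3668 · 0.08548 I₀ = 0.03135 I₀.
I₅ = I₄ cos²(8°) = 0.03135 · 0.9806 I₀ = 0.03075 I₀.
That is 3.075% of the incident intensity.

≈ 3.07%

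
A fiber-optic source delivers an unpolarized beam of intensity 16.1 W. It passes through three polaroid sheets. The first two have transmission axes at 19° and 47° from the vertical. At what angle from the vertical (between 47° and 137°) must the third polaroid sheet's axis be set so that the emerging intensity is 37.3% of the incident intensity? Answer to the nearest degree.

Unpolarized light through the first polarizer → I₁ = ½ I₀, now polarized at 19°.
I₂ = I₁ cos²(47° − 19°) = 0.5 I₀ · cos²(28°) = 0.3898 I₀.
Need I₃/I₀ = 0.373, so cos²(θ − 47°) = 0.373 / 0.3898 = 0.9569.
θ − 47° = arccos(√0.9569) = 12.0°, giving θ ≈ 47 + 12.0 = 59.0°.

θ ≈ 59°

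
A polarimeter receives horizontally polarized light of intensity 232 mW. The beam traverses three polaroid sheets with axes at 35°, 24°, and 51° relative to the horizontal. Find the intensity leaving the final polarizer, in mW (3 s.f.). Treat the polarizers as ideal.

By Malus's law, I₁ = 232 mW · cos²(35°) = 155.7 mW.
I₂ = I₁ · cos²(11°) = 155.7 · 0.9636 = 150 mW.
I₃ = I₂ · cos²(27°) = 150 · 0.7939 = 119.1 mW.

I ≈ 119 mW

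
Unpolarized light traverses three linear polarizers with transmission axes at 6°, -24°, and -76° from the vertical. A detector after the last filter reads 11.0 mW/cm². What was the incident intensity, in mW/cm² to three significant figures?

I₀ ≈ 77.4 mW/cm²

Unpolarized light through the first polarizer → I₁ = ½ I₀, now polarized at 6°.
I₂ = I₁ cos²(-24° − 6°) = 0.5 I₀ · cos²(30°) = 0.375 I₀.
I₃ = I₂ cos²(-76° + 24°) = 0.375 I₀ · cos²(52°) = 0.1421 I₀.
So 11.0 mW/cm² = 0.1421 I₀, giving I₀ = 11.0/0.1421 = 77.39 mW/cm².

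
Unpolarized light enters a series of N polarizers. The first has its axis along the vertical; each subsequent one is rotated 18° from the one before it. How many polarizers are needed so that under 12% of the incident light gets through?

First polarizer halves the unpolarized light: factor 1/2.
Each further stage multiplies by cos²(18°) = 0.9045.
After N polarizers: T = 0.5·0.9045^(N−1). Require T < 0.12 ⇒ N−1 > ln(0.12/0.5)/ln(0.9045) = 14.22, so N−1 ≥ 15 and N = 16.
Check: N=16 gives T = 0.111 < 0.12; N=15 gives T = 0.1227.

N = 16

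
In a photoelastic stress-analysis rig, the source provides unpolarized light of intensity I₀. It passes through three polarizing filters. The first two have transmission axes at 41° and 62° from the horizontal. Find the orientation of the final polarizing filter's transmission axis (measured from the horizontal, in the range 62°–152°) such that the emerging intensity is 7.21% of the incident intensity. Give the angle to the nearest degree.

θ ≈ 128°

Unpolarized light through the first polarizer → I₁ = ½ I₀, now polarized at 41°.
I₂ = I₁ cos²(62° − 41°) = 0.5 I₀ · cos²(21°) = 0.4358 I₀.
Need I₃/I₀ = 0.0721, so cos²(θ − 62°) = 0.0721 / 0.4358 = 0.1654.
θ − 62° = arccos(√0.1654) = 66.0°, giving θ ≈ 62 + 66.0 = 128.0°.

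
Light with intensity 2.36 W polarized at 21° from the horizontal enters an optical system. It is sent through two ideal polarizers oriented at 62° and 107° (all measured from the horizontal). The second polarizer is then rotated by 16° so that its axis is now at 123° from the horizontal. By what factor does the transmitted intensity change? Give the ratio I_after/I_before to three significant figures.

Before rotation:
By Malus's law, I₁ = I₀ cos²(62° − 21°) = I₀ cos²(41°) = 0.5696 I₀.
I₂ = I₁ cos²(107° − 62°) = 0.5696 I₀ · cos²(45°) = 0.2848 I₀.
After rotation:
I₁ = I₀ cos²(62° − 21°) = I₀ cos²(41°) = 0.5696 I₀.
I₂ = I₁ cos²(123° − 62°) = 0.5696 I₀ · cos²(61°) = 0.1339 I₀.
Ratio = 0.1339 / 0.2848 = 0.4701.

I_new/I_old ≈ 0.470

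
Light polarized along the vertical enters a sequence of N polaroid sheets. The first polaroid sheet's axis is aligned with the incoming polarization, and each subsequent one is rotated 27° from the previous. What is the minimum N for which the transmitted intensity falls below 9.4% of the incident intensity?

N = 12

First polarizer is aligned with the polarization: full transmission.
Each further stage multiplies by cos²(27°) = 0.7939.
After N polarizers: T = 0.7939^(N−1). Require T < 0.094 ⇒ N−1 > ln(0.094)/ln(0.7939) = 10.24, so N−1 ≥ 11 and N = 12.
Check: N=12 gives T = 0.07895 < 0.094; N=11 gives T = 0.09945.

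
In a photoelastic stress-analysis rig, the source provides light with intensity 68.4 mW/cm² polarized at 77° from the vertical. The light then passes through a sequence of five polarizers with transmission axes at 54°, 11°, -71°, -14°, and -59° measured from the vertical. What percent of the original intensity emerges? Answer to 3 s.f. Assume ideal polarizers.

By Malus's law, I₁ = 68.4 mW/cm² · cos²(23°) = 57.96 mW/cm².
I₂ = I₁ · cos²(43°) = 57.96 · 0.5349 = 31 mW/cm².
I₃ = I₂ · cos²(82°) = 31 · 0.01937 = 0.6004 mW/cm².
I₄ = I₃ · cos²(57°) = 0.6004 · 0.2966 = 0.1781 mW/cm².
I₅ = I₄ · cos²(45°) = 0.1781 · 0.5 = 0.08906 mW/cm².
That is 0.1302% of the incident intensity.

≈ 0.130%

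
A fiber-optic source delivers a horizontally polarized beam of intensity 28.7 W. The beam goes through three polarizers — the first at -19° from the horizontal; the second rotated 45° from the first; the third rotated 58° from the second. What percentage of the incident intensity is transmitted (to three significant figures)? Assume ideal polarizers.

I₁ = 28.7 W · cos²(19°) = 25.66 W.
I₂ = I₁ · cos²(45°) = 25.66 · 0.5 = 12.83 W.
I₃ = I₂ · cos²(58°) = 12.83 · 0.2808 = 3.603 W.
That is 12.55% of the incident intensity.

≈ 12.6%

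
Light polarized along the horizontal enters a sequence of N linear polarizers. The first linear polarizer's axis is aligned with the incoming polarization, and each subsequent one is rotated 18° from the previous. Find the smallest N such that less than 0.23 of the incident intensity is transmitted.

First polarizer is aligned with the polarization: full transmission.
Each further stage multiplies by cos²(18°) = 0.9045.
After N polarizers: T = 0.9045^(N−1). Require T < 0.23 ⇒ N−1 > ln(0.23)/ln(0.9045) = 14.64, so N−1 ≥ 15 and N = 16.
Check: N=16 gives T = 0.2219 < 0.23; N=15 gives T = 0.2453.

N = 16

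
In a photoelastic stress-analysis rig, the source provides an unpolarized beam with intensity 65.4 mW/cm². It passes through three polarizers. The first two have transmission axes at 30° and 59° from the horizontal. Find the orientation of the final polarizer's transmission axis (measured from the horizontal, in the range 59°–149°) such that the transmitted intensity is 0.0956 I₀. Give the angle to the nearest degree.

Unpolarized light through the first polarizer → I₁ = ½ I₀, now polarized at 30°.
I₂ = I₁ cos²(59° − 30°) = 0.5 I₀ · cos²(29°) = 0.3825 I₀.
Need I₃/I₀ = 0.0956, so cos²(θ − 59°) = 0.0956 / 0.3825 = 0.2499.
θ − 59° = arccos(√0.2499) = 60.0°, giving θ ≈ 59 + 60.0 = 119.0°.

θ ≈ 119°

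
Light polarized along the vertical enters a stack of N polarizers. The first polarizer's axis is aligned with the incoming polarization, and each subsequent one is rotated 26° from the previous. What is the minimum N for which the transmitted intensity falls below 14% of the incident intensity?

N = 11

First polarizer is aligned with the polarization: full transmission.
Each further stage multiplies by cos²(26°) = 0.8078.
After N polarizers: T = 0.8078^(N−1). Require T < 0.14 ⇒ N−1 > ln(0.14)/ln(0.8078) = 9.21, so N−1 ≥ 10 and N = 11.
Check: N=11 gives T = 0.1184 < 0.14; N=10 gives T = 0.1465.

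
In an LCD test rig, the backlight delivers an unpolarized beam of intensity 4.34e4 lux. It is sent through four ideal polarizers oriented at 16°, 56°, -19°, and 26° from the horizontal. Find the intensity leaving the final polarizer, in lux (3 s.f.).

I ≈ 427 lux

Unpolarized light through the first polarizer → I₁ = 4.34e4 lux/2 = 2.17e+04 lux, polarized at 16°.
I₂ = I₁ · cos²(40°) = 2.17e+04 · 0.5868 = 1.273e+04 lux.
I₃ = I₂ · cos²(75°) = 1.273e+04 · 0.06699 = 853 lux.
I₄ = I₃ · cos²(45°) = 853 · 0.5 = 426.5 lux.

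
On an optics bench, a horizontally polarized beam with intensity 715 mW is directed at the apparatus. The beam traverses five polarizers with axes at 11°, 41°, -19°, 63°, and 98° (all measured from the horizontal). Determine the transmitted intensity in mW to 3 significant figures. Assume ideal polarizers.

I ≈ 1.68 mW

By Malus's law, I₁ = 715 mW · cos²(11°) = 689 mW.
I₂ = I₁ · cos²(30°) = 689 · 0.75 = 516.7 mW.
I₃ = I₂ · cos²(60°) = 516.7 · 0.25 = 129.2 mW.
I₄ = I₃ · cos²(82°) = 129.2 · 0.01937 = 2.502 mW.
I₅ = I₄ · cos²(35°) = 2.502 · 0.671 = 1.679 mW.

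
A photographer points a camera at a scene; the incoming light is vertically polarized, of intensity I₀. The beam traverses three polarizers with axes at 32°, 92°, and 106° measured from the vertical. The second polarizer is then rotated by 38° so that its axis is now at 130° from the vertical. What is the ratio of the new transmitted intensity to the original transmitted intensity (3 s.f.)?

I_new/I_old ≈ 0.0687

Before rotation:
By Malus's law, I₁ = I₀ cos²(32° − 0°) = I₀ cos²(32°) = 0.7192 I₀.
I₂ = I₁ cos²(92° − 32°) = 0.7192 I₀ · cos²(60°) = 0.1798 I₀.
I₃ = I₂ cos²(106° − 92°) = 0.1798 I₀ · cos²(14°) = 0.1693 I₀.
After rotation:
I₁ = I₀ cos²(32° − 0°) = I₀ cos²(32°) = 0.7192 I₀.
Angle between axes 1 and 2: 82°. I₂ = 0.7192 I₀ · cos²(82°) = 0.01393 I₀.
I₃ = I₂ cos²(106° − 130°) = 0.01393 I₀ · cos²(24°) = 0.01163 I₀.
Ratio = 0.01163 / 0.1693 = 0.06868.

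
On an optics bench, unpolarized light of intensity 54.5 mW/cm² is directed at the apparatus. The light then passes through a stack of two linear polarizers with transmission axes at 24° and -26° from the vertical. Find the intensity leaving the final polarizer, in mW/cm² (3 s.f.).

I ≈ 11.3 mW/cm²

Unpolarized light through the first polarizer → I₁ = 54.5 mW/cm²/2 = 27.25 mW/cm², polarized at 24°.
I₂ = I₁ · cos²(50°) = 27.25 · 0.4132 = 11.26 mW/cm².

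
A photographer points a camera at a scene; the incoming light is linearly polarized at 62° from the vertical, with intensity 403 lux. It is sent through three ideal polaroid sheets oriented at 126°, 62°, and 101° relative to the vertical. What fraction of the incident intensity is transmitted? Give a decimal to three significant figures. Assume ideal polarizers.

I/I₀ ≈ 0.0223

I₁ = 403 lux · cos²(64°) = 77.44 lux.
I₂ = I₁ · cos²(64°) = 77.44 · 0.1922 = 14.88 lux.
I₃ = I₂ · cos²(39°) = 14.88 · 0.604 = 8.988 lux.
Transmitted fraction = 0.0223.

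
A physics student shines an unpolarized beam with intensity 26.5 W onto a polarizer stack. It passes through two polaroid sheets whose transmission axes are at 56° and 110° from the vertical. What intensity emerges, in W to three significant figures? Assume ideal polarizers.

Unpolarized light through the first polarizer → I₁ = 26.5 W/2 = 13.25 W, polarized at 56°.
I₂ = I₁ · cos²(54°) = 13.25 · 0.3455 = 4.578 W.

I ≈ 4.58 W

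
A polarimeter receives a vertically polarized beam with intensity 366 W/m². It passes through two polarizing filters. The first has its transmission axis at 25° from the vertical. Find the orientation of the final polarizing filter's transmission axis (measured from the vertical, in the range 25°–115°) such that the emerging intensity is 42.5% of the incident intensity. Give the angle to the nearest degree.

θ ≈ 69°

I₁ = I₀ cos²(25° − 0°) = I₀ cos²(25°) = 0.8214 I₀.
Need I₂/I₀ = 0.425, so cos²(θ − 25°) = 0.425 / 0.8214 = 0.5174.
θ − 25° = arccos(√0.5174) = 44.0°, giving θ ≈ 25 + 44.0 = 69.0°.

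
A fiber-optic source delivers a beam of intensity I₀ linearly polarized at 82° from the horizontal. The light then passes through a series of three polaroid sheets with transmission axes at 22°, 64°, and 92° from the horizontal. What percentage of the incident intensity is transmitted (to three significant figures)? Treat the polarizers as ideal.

≈ 10.8%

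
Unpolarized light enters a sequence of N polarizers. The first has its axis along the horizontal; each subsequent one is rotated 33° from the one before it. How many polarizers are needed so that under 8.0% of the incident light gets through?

First polarizer halves the unpolarized light: factor 1/2.
Each further stage multiplies by cos²(33°) = 0.7034.
After N polarizers: T = 0.5·0.7034^(N−1). Require T < 0.080 ⇒ N−1 > ln(0.080/0.5)/ln(0.7034) = 5.21, so N−1 ≥ 6 and N = 7.
Check: N=7 gives T = 0.06054 < 0.080; N=6 gives T = 0.08608.

N = 7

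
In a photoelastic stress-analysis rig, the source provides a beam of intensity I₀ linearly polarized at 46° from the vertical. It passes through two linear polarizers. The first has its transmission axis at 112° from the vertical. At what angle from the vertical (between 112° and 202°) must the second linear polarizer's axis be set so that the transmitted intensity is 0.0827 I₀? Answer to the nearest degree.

θ ≈ 157°

By Malus's law, I₁ = I₀ cos²(112° − 46°) = I₀ cos²(66°) = 0.1654 I₀.
Need I₂/I₀ = 0.0827, so cos²(θ − 112°) = 0.0827 / 0.1654 = 0.4999.
θ − 112° = arccos(√0.4999) = 45.0°, giving θ ≈ 112 + 45.0 = 157.0°.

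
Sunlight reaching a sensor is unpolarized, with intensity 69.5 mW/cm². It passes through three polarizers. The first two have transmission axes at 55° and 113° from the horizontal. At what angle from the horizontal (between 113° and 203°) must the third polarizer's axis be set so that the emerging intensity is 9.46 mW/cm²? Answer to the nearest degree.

θ ≈ 123°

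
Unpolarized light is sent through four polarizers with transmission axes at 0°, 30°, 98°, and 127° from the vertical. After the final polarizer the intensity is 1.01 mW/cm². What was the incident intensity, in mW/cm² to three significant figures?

Unpolarized light through the first polarizer → I₁ = ½ I₀, now polarized at 0°.
I₂ = I₁ cos²(30° − 0°) = 0.5 I₀ · cos²(30°) = 0.375 I₀.
I₃ = I₂ cos²(98° − 30°) = 0.375 I₀ · cos²(68°) = 0.05262 I₀.
I₄ = I₃ cos²(127° − 98°) = 0.05262 I₀ · cos²(29°) = 0.04026 I₀.
So 1.01 mW/cm² = 0.04026 I₀, giving I₀ = 1.01/0.04026 = 25.09 mW/cm².

I₀ ≈ 25.1 mW/cm²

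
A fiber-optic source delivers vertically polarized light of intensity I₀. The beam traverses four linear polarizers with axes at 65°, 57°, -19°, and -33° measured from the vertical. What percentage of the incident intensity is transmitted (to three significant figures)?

≈ 0.965%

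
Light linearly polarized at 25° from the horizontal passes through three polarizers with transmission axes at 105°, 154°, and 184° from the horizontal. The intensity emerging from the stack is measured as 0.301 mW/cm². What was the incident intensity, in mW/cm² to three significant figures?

I₀ ≈ 30.9 mW/cm²

By Malus's law, I₁ = I₀ cos²(105° − 25°) = I₀ cos²(80°) = 0.03015 I₀.
I₂ = I₁ cos²(154° − 105°) = 0.03015 I₀ · cos²(49°) = 0.01298 I₀.
I₃ = I₂ cos²(184° − 154°) = 0.01298 I₀ · cos²(30°) = 0.009734 I₀.
So 0.301 mW/cm² = 0.009734 I₀, giving I₀ = 0.301/0.009734 = 30.92 mW/cm².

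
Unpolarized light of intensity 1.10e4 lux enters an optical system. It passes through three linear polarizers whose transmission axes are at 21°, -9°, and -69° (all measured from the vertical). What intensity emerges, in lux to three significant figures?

Unpolarized light through the first polarizer → I₁ = 1.10e4 lux/2 = 5500 lux, polarized at 21°.
I₂ = I₁ · cos²(30°) = 5500 · 0.75 = 4125 lux.
I₃ = I₂ · cos²(60°) = 4125 · 0.25 = 1031 lux.

I ≈ 1030 lux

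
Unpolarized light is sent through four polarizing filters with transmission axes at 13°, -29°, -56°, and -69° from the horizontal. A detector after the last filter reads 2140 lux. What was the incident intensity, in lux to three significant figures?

Unpolarized light through the first polarizer → I₁ = ½ I₀, now polarized at 13°.
I₂ = I₁ cos²(-29° − 13°) = 0.5 I₀ · cos²(42°) = 0.2761 I₀.
I₃ = I₂ cos²(-56° + 29°) = 0.2761 I₀ · cos²(27°) = 0.2192 I₀.
I₄ = I₃ cos²(-69° + 56°) = 0.2192 I₀ · cos²(13°) = 0.2081 I₀.
So 2140 lux = 0.2081 I₀, giving I₀ = 2140/0.2081 = 1.028e+04 lux.

I₀ ≈ 1.03e4 lux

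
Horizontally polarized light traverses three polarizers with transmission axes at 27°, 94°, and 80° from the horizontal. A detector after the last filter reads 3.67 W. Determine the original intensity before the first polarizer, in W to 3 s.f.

I₀ ≈ 32.2 W

I₁ = I₀ cos²(27° − 0°) = I₀ cos²(27°) = 0.7939 I₀.
I₂ = I₁ cos²(94° − 27°) = 0.7939 I₀ · cos²(67°) = 0.1212 I₀.
I₃ = I₂ cos²(80° − 94°) = 0.1212 I₀ · cos²(14°) = 0.1141 I₀.
So 3.67 W = 0.1141 I₀, giving I₀ = 3.67/0.1141 = 32.16 W.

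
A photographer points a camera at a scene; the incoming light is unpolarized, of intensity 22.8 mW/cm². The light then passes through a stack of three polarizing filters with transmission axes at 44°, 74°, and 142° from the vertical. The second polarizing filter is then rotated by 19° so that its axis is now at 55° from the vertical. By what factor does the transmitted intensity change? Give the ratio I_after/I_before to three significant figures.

I_new/I_old ≈ 0.0251

Before rotation:
Unpolarized light through the first polarizer → I₁ = ½ I₀, now polarized at 44°.
I₂ = I₁ cos²(74° − 44°) = 0.5 I₀ · cos²(30°) = 0.375 I₀.
I₃ = I₂ cos²(142° − 74°) = 0.375 I₀ · cos²(68°) = 0.05262 I₀.
After rotation:
Unpolarized light through the first polarizer → I₁ = ½ I₀, now polarized at 44°.
I₂ = I₁ cos²(55° − 44°) = 0.5 I₀ · cos²(11°) = 0.4818 I₀.
I₃ = I₂ cos²(142° − 55°) = 0.4818 I₀ · cos²(87°) = 0.00132 I₀.
Ratio = 0.00132 / 0.05262 = 0.02508.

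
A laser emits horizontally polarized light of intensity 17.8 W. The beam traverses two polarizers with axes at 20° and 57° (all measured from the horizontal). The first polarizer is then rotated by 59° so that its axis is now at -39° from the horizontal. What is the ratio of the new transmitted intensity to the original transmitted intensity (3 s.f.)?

I_new/I_old ≈ 0.0117

Before rotation:
I₁ = I₀ cos²(20° − 0°) = I₀ cos²(20°) = 0.883 I₀.
I₂ = I₁ cos²(57° − 20°) = 0.883 I₀ · cos²(37°) = 0.5632 I₀.
After rotation:
I₁ = I₀ cos²(-39° − 0°) = I₀ cos²(39°) = 0.604 I₀.
Angle between axes 1 and 2: 84°. I₂ = 0.604 I₀ · cos²(84°) = 0.006599 I₀.
Ratio = 0.006599 / 0.5632 = 0.01172.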